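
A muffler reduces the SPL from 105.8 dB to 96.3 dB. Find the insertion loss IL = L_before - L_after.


Insertion loss = SPL without muffler - SPL with muffler
IL = 105.8 - 96.3 = 9.5 dB


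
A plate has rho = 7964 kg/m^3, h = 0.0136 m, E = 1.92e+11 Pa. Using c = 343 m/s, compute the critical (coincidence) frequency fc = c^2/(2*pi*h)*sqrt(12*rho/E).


12*rho/E = 12*7964/1.92e+11 = 4.9775e-07
sqrt(12*rho/E) = sqrt(4.9775e-07) = 0.000705514
c^2/(2*pi*h) = 343^2/(2*pi*0.0136) = 1.3768e+06
fc = 1.3768e+06 * 0.000705514 = 971.35 Hz


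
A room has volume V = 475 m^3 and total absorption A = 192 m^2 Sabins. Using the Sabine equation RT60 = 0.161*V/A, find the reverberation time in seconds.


RT60 = 0.161 * 475 / 192 = 0.39831 s


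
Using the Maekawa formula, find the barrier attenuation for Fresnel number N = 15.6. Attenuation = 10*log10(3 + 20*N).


3 + 20*N = 3 + 20*15.6 = 315
Att = 10*log10(315) = 24.983 dB


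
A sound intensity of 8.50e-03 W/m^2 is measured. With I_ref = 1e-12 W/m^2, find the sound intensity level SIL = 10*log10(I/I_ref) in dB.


I / I_ref = 8.50e-03 / 1e-12 = 8.5e+09
SIL = 10 * log10(8.5e+09) = 99.294 dB


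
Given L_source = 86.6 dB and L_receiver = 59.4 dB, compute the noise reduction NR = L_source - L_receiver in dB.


NR = L_source - L_receiver (difference between source and receiving room levels)
NR = 86.6 - 59.4 = 27.2 dB


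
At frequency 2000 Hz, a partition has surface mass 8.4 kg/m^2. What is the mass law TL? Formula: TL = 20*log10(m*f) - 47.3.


m * f = 8.4 * 2000 = 16800
20*log10(16800) = 84.5062 dB
TL = 84.5062 - 47.3 = 37.206 dB


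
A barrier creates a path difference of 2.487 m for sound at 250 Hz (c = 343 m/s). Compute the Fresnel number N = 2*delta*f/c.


N = 2*delta*f/c = 2*delta/lambda, where lambda = c/f
lambda = 343 / 250 = 1.372 m
N = 2 * 2.487 / 1.372 = 3.6254


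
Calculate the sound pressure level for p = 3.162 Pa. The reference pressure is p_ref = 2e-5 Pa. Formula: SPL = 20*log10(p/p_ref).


p / p_ref = 3.162 / 2e-5 = 158100
SPL = 20 * log10(158100) = 103.98 dB


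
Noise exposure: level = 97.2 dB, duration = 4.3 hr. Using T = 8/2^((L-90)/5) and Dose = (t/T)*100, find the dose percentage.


T_allowed = 8 / 2^((97.2 - 90)/5) = 2.94854 hr
Dose = 4.3 / 2.94854 * 100 = 145.83 %


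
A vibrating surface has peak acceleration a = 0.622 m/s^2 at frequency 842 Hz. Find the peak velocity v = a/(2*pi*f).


omega = 2*pi*f = 2*pi*842 = 5290.44 rad/s
v = a / omega = 0.622 / 5290.44 = 0.00011757 m/s


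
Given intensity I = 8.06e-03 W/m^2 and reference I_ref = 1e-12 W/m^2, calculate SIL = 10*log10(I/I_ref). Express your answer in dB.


I / I_ref = 8.06e-03 / 1e-12 = 8.06e+09
SIL = 10 * log10(8.06e+09) = 99.063 dB


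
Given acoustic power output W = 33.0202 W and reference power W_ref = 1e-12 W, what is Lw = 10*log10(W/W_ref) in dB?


W / W_ref = 33.0202 / 1e-12 = 3.30202e+13
Lw = 10 * log10(3.30202e+13) = 135.19 dB


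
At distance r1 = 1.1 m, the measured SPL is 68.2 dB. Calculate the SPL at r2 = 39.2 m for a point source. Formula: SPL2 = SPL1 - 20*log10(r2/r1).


r2/r1 = 39.2/1.1 = 35.6364
Correction = 20*log10(35.6364) = 31.0379 dB
SPL2 = 68.2 - 31.0379 = 37.162 dB


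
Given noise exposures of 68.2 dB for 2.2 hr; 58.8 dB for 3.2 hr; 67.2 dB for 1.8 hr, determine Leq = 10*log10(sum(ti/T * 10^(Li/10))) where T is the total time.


T_total = 2.2 + 3.2 + 1.8 = 7.2 hr
(2.2/7.2) * 10^(68.2/10) = 2.01879e+06
(3.2/7.2) * 10^(58.8/10) = 337146
(1.8/7.2) * 10^(67.2/10) = 1.31202e+06
Sum = 2.01879e+06 + 337146 + 1.31202e+06 = 3.66796e+06
Leq = 10*log10(3.66796e+06) = 65.644 dB


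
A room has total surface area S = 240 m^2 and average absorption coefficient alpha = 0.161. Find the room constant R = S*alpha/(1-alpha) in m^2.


R = 240 * 0.161 / (1 - 0.161) = 46.055 m^2


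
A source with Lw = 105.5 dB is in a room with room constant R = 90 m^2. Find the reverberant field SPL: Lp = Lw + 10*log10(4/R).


4/R = 4/90 = 0.0444444
Lp = 105.5 + 10*log10(0.0444444) = 91.978 dB


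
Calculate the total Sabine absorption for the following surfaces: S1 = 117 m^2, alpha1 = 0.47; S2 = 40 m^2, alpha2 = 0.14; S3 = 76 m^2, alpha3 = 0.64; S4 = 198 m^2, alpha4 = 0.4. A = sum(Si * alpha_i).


117 * 0.47 = 54.99
40 * 0.14 = 5.6
76 * 0.64 = 48.64
198 * 0.4 = 79.2
A_total = 54.99 + 5.6 + 48.64 + 79.2 = 188.43 m^2


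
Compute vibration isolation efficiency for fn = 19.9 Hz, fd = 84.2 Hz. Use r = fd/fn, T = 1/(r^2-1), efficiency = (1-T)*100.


r = 84.2 / 19.9 = 4.23116
r^2 - 1 = 4.23116^2 - 1 = 16.9027
T = 1/16.9027 = 0.0591621
Efficiency = (1 - 0.0591621)*100 = 94.084 %


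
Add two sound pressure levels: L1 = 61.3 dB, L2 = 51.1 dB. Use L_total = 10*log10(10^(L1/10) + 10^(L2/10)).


10^(61.3/10) = 1.34896e+06
10^(51.1/10) = 128825
Sum = 1.34896e+06 + 128825 = 1.47778e+06
L_total = 10*log10(1.47778e+06) = 61.696 dB


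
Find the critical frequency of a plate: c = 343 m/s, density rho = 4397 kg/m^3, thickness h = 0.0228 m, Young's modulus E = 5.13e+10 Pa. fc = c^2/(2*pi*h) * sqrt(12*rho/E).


12*rho/E = 12*4397/5.13e+10 = 1.02854e-06
sqrt(12*rho/E) = sqrt(1.02854e-06) = 0.00101417
c^2/(2*pi*h) = 343^2/(2*pi*0.0228) = 821246
fc = 821246 * 0.00101417 = 832.88 Hz


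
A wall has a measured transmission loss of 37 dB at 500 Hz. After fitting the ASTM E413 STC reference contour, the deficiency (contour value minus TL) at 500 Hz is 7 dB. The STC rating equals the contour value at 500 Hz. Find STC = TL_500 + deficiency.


By ASTM E413, STC = value of the fitted reference contour at 500 Hz.
Contour value at 500 Hz = TL_500 + deficiency = 37 + 7 = 44
STC = 44


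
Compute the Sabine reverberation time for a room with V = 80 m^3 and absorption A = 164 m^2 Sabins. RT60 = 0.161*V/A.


RT60 = 0.161 * 80 / 164 = 0.078537 s


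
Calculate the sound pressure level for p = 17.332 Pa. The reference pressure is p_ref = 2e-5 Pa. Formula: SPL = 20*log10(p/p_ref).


p / p_ref = 17.332 / 2e-5 = 866600
SPL = 20 * log10(866600) = 118.76 dB


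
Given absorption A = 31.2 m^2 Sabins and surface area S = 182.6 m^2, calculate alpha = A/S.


Absorption coefficient = absorbed power / incident power
alpha = A / S = 31.2 / 182.6 = 0.17087


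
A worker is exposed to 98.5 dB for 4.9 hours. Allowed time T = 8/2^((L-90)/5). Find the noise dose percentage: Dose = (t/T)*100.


T_allowed = 8 / 2^((98.5 - 90)/5) = 2.46229 hr
Dose = 4.9 / 2.46229 * 100 = 199 %


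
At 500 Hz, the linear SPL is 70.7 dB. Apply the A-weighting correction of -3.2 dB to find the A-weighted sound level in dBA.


A-weighting table: 500 Hz -> -3.2 dB correction
SPL_A = SPL + correction = 70.7 + (-3.2) = 67.5 dBA


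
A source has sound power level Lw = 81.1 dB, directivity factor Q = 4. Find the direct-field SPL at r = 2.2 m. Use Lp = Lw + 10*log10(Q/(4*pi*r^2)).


4*pi*r^2 = 4*pi*2.2^2 = 60.8212 m^2
Q / (4*pi*r^2) = 4 / 60.8212 = 0.0657665
Lp = 81.1 + 10*log10(0.0657665) = 69.28 dB


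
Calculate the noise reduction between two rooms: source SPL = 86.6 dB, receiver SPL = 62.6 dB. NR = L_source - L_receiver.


NR = L_source - L_receiver (difference between source and receiving room levels)
NR = 86.6 - 62.6 = 24 dB


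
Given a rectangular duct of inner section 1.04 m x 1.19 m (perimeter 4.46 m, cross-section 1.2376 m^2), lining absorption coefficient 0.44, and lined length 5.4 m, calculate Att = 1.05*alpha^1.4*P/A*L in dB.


alpha^1.4 = 0.44^1.4 = 0.316835
Attenuation rate = 1.05 * alpha^1.4 * P / A
= 1.05 * 0.316835 * 4.46 / 1.2376 = 1.19888 dB/m
Total Att = 1.19888 * 5.4 = 6.474 dB


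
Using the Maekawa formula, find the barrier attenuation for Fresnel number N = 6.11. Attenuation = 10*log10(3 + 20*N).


3 + 20*N = 3 + 20*6.11 = 125.2
Att = 10*log10(125.2) = 20.976 dB


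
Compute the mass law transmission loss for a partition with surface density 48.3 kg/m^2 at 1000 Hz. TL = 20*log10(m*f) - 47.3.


m * f = 48.3 * 1000 = 48300
20*log10(48300) = 93.6789 dB
TL = 93.6789 - 47.3 = 46.379 dB


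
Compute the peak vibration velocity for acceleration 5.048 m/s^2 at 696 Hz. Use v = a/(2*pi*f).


omega = 2*pi*f = 2*pi*696 = 4373.1 rad/s
v = a / omega = 5.048 / 4373.1 = 0.0011543 m/s


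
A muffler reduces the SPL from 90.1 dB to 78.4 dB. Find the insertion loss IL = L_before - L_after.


Insertion loss = SPL without muffler - SPL with muffler
IL = 90.1 - 78.4 = 11.7 dB


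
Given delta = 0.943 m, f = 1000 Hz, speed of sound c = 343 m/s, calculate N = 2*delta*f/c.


N = 2*delta*f/c = 2*delta/lambda, where lambda = c/f
lambda = 343 / 1000 = 0.343 m
N = 2 * 0.943 / 0.343 = 5.4985


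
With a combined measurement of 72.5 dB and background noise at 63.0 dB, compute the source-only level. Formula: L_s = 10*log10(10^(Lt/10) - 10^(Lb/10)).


10^(72.5/10) = 1.77828e+07
10^(63.0/10) = 1.99526e+06
Difference = 1.77828e+07 - 1.99526e+06 = 1.57875e+07
L_source = 10*log10(1.57875e+07) = 71.983 dB


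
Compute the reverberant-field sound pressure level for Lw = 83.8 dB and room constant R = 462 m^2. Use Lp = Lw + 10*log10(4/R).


4/R = 4/462 = 0.00865801
Lp = 83.8 + 10*log10(0.00865801) = 63.174 dB


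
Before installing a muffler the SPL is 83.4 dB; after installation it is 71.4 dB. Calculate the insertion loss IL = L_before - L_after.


Insertion loss = SPL without muffler - SPL with muffler
IL = 83.4 - 71.4 = 12 dB


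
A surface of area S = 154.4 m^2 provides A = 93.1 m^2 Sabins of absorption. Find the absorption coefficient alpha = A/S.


Absorption coefficient = absorbed power / incident power
alpha = A / S = 93.1 / 154.4 = 0.60298


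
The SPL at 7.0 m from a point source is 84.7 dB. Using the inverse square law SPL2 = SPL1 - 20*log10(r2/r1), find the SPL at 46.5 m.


r2/r1 = 46.5/7.0 = 6.64286
Correction = 20*log10(6.64286) = 16.4471 dB
SPL2 = 84.7 - 16.4471 = 68.253 dB


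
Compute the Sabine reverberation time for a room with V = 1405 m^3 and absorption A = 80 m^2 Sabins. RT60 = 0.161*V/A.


RT60 = 0.161 * 1405 / 80 = 2.8276 s


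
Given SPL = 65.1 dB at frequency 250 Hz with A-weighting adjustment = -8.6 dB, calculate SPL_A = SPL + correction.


A-weighting table: 250 Hz -> -8.6 dB correction
SPL_A = SPL + correction = 65.1 + (-8.6) = 56.5 dBA


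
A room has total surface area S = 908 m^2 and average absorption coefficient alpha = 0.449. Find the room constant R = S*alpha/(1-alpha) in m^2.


R = 908 * 0.449 / (1 - 0.449) = 739.91 m^2


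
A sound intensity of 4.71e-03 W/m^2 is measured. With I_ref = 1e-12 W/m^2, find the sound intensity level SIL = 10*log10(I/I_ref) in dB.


I / I_ref = 4.71e-03 / 1e-12 = 4.71e+09
SIL = 10 * log10(4.71e+09) = 96.73 dB


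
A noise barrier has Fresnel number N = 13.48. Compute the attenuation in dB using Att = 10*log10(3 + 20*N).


3 + 20*N = 3 + 20*13.48 = 272.6
Att = 10*log10(272.6) = 24.355 dB


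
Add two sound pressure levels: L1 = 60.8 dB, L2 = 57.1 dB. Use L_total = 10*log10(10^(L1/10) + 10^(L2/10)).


10^(60.8/10) = 1.20226e+06
10^(57.1/10) = 512861
Sum = 1.20226e+06 + 512861 = 1.71512e+06
L_total = 10*log10(1.71512e+06) = 62.343 dB


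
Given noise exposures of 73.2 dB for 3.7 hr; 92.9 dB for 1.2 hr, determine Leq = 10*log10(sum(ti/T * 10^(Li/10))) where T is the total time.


T_total = 3.7 + 1.2 = 4.9 hr
(3.7/4.9) * 10^(73.2/10) = 1.57763e+07
(1.2/4.9) * 10^(92.9/10) = 4.77513e+08
Sum = 1.57763e+07 + 4.77513e+08 = 4.93289e+08
Leq = 10*log10(4.93289e+08) = 86.931 dB


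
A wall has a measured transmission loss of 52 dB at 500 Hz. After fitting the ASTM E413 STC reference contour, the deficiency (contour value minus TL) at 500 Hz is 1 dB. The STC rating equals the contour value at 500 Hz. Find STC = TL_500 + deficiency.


By ASTM E413, STC = value of the fitted reference contour at 500 Hz.
Contour value at 500 Hz = TL_500 + deficiency = 52 + 1 = 53
STC = 53


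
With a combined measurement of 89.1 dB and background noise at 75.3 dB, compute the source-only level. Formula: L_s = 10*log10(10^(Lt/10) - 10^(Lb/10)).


10^(89.1/10) = 8.12831e+08
10^(75.3/10) = 3.38844e+07
Difference = 8.12831e+08 - 3.38844e+07 = 7.78947e+08
L_source = 10*log10(7.78947e+08) = 88.915 dB


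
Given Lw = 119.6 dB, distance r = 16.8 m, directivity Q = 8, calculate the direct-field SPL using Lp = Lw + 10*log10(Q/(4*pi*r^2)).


4*pi*r^2 = 4*pi*16.8^2 = 3546.73 m^2
Q / (4*pi*r^2) = 8 / 3546.73 = 0.0022556
Lp = 119.6 + 10*log10(0.0022556) = 93.133 dB


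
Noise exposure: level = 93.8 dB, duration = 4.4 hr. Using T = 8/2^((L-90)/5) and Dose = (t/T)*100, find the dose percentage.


T_allowed = 8 / 2^((93.8 - 90)/5) = 4.72397 hr
Dose = 4.4 / 4.72397 * 100 = 93.142 %


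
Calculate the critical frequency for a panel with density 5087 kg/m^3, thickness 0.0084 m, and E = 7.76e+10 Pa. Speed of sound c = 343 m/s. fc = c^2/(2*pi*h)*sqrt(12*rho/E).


12*rho/E = 12*5087/7.76e+10 = 7.86649e-07
sqrt(12*rho/E) = sqrt(7.86649e-07) = 0.000886932
c^2/(2*pi*h) = 343^2/(2*pi*0.0084) = 2.2291e+06
fc = 2.2291e+06 * 0.000886932 = 1977.1 Hz


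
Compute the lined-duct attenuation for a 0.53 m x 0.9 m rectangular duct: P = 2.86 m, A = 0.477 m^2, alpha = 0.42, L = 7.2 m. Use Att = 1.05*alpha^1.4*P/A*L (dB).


alpha^1.4 = 0.42^1.4 = 0.296858
Attenuation rate = 1.05 * alpha^1.4 * P / A
= 1.05 * 0.296858 * 2.86 / 0.477 = 1.8689 dB/m
Total Att = 1.8689 * 7.2 = 13.456 dB


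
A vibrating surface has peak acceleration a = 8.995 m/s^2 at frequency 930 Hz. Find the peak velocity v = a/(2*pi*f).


omega = 2*pi*f = 2*pi*930 = 5843.36 rad/s
v = a / omega = 8.995 / 5843.36 = 0.0015394 m/s


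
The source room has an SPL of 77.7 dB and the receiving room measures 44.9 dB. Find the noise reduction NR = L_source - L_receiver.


NR = L_source - L_receiver (difference between source and receiving room levels)
NR = 77.7 - 44.9 = 32.8 dB


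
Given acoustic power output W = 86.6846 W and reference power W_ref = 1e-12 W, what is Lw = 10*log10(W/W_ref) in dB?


W / W_ref = 86.6846 / 1e-12 = 8.66846e+13
Lw = 10 * log10(8.66846e+13) = 139.38 dB


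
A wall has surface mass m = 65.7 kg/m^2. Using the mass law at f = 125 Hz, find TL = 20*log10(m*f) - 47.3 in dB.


m * f = 65.7 * 125 = 8212.5
20*log10(8212.5) = 78.2895 dB
TL = 78.2895 - 47.3 = 30.99 dB


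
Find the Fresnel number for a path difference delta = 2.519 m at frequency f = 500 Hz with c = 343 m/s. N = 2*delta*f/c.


N = 2*delta*f/c = 2*delta/lambda, where lambda = c/f
lambda = 343 / 500 = 0.686 m
N = 2 * 2.519 / 0.686 = 7.344


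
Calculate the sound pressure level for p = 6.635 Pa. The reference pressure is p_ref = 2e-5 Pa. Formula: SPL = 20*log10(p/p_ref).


p / p_ref = 6.635 / 2e-5 = 331750
SPL = 20 * log10(331750) = 110.42 dB


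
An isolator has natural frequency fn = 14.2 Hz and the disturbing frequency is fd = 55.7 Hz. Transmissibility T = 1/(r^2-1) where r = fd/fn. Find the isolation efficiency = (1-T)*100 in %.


r = 55.7 / 14.2 = 3.92254
r^2 - 1 = 3.92254^2 - 1 = 14.3863
T = 1/14.3863 = 0.0695106
Efficiency = (1 - 0.0695106)*100 = 93.049 %


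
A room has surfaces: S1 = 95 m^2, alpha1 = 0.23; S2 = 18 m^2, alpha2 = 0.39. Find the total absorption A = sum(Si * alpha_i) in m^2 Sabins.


95 * 0.23 = 21.85
18 * 0.39 = 7.02
A_total = 21.85 + 7.02 = 28.87 m^2


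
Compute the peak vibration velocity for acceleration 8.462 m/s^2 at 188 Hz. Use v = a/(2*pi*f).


omega = 2*pi*f = 2*pi*188 = 1181.24 rad/s
v = a / omega = 8.462 / 1181.24 = 0.0071637 m/s


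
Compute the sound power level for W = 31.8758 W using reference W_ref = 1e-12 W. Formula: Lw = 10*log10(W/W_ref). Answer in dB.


W / W_ref = 31.8758 / 1e-12 = 3.18758e+13
Lw = 10 * log10(3.18758e+13) = 135.03 dB


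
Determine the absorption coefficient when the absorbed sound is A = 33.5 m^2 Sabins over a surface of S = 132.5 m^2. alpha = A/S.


Absorption coefficient = absorbed power / incident power
alpha = A / S = 33.5 / 132.5 = 0.25283


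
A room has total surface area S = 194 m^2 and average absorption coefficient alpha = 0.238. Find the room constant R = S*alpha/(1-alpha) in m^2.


R = 194 * 0.238 / (1 - 0.238) = 60.593 m^2


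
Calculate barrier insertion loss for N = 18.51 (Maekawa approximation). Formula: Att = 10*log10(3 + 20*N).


3 + 20*N = 3 + 20*18.51 = 373.2
Att = 10*log10(373.2) = 25.719 dB


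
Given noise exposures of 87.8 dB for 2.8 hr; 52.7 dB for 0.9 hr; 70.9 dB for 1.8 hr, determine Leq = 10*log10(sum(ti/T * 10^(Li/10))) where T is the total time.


T_total = 2.8 + 0.9 + 1.8 = 5.5 hr
(2.8/5.5) * 10^(87.8/10) = 3.06758e+08
(0.9/5.5) * 10^(52.7/10) = 30470.5
(1.8/5.5) * 10^(70.9/10) = 4.02633e+06
Sum = 3.06758e+08 + 30470.5 + 4.02633e+06 = 3.10815e+08
Leq = 10*log10(3.10815e+08) = 84.925 dB


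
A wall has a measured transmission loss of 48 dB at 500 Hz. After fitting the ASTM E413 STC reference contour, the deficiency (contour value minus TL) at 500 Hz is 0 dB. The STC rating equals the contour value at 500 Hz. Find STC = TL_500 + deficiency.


By ASTM E413, STC = value of the fitted reference contour at 500 Hz.
Contour value at 500 Hz = TL_500 + deficiency = 48 + 0 = 48
STC = 48


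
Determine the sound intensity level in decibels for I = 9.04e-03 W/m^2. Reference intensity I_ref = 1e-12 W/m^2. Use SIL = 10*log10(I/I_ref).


I / I_ref = 9.04e-03 / 1e-12 = 9.04e+09
SIL = 10 * log10(9.04e+09) = 99.562 dB


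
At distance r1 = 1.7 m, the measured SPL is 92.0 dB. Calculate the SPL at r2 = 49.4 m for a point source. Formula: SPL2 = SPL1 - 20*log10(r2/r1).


r2/r1 = 49.4/1.7 = 29.0588
Correction = 20*log10(29.0588) = 29.2656 dB
SPL2 = 92.0 - 29.2656 = 62.734 dB


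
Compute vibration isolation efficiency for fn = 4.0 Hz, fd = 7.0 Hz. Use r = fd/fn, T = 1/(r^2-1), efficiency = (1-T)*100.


r = 7.0 / 4.0 = 1.75
r^2 - 1 = 1.75^2 - 1 = 2.0625
T = 1/2.0625 = 0.484848
Efficiency = (1 - 0.484848)*100 = 51.515 %


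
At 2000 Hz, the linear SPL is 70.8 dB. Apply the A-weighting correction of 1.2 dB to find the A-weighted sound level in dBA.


A-weighting table: 2000 Hz -> 1.2 dB correction
SPL_A = SPL + correction = 70.8 + (1.2) = 72 dBA


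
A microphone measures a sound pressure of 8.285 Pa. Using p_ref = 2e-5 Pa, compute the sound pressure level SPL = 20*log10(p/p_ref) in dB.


p / p_ref = 8.285 / 2e-5 = 414250
SPL = 20 * log10(414250) = 112.35 dB


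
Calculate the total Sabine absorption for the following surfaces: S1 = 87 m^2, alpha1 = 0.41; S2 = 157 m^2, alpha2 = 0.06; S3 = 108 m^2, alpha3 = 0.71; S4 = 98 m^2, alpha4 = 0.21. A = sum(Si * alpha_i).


87 * 0.41 = 35.67
157 * 0.06 = 9.42
108 * 0.71 = 76.68
98 * 0.21 = 20.58
A_total = 35.67 + 9.42 + 76.68 + 20.58 = 142.35 m^2


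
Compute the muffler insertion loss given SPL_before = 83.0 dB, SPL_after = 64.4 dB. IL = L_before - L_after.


Insertion loss = SPL without muffler - SPL with muffler
IL = 83.0 - 64.4 = 18.6 dB


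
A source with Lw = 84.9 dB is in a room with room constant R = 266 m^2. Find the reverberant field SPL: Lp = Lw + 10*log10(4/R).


4/R = 4/266 = 0.0150376
Lp = 84.9 + 10*log10(0.0150376) = 66.672 dB


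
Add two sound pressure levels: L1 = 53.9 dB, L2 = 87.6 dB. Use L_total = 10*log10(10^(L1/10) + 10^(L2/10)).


10^(53.9/10) = 245471
10^(87.6/10) = 5.7544e+08
Sum = 245471 + 5.7544e+08 = 5.75685e+08
L_total = 10*log10(5.75685e+08) = 87.602 dB


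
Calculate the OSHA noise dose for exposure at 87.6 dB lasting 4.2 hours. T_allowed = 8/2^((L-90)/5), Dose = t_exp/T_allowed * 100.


T_allowed = 8 / 2^((87.6 - 90)/5) = 11.1579 hr
Dose = 4.2 / 11.1579 * 100 = 37.641 %


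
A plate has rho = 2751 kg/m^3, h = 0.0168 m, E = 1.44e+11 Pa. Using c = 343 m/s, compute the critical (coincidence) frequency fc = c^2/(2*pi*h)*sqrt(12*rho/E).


12*rho/E = 12*2751/1.44e+11 = 2.2925e-07
sqrt(12*rho/E) = sqrt(2.2925e-07) = 0.000478801
c^2/(2*pi*h) = 343^2/(2*pi*0.0168) = 1.11455e+06
fc = 1.11455e+06 * 0.000478801 = 533.65 Hz


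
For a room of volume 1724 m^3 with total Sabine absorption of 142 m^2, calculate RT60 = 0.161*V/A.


RT60 = 0.161 * 1724 / 142 = 1.9547 s


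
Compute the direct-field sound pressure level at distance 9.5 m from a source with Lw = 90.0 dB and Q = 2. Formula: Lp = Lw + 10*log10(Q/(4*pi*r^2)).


4*pi*r^2 = 4*pi*9.5^2 = 1134.11 m^2
Q / (4*pi*r^2) = 2 / 1134.11 = 0.0017635
Lp = 90.0 + 10*log10(0.0017635) = 62.464 dB


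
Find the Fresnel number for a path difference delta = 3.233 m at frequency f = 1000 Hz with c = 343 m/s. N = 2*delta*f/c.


N = 2*delta*f/c = 2*delta/lambda, where lambda = c/f
lambda = 343 / 1000 = 0.343 m
N = 2 * 3.233 / 0.343 = 18.851


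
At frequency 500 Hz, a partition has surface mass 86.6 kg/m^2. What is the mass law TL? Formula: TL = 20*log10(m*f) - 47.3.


m * f = 86.6 * 500 = 43300
20*log10(43300) = 92.7298 dB
TL = 92.7298 - 47.3 = 45.43 dB


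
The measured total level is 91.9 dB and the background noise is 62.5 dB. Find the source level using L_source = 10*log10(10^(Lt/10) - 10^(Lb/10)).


10^(91.9/10) = 1.54882e+09
10^(62.5/10) = 1.77828e+06
Difference = 1.54882e+09 - 1.77828e+06 = 1.54704e+09
L_source = 10*log10(1.54704e+09) = 91.895 dB


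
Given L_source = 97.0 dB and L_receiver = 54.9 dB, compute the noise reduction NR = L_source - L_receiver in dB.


NR = L_source - L_receiver (difference between source and receiving room levels)
NR = 97.0 - 54.9 = 42.1 dB


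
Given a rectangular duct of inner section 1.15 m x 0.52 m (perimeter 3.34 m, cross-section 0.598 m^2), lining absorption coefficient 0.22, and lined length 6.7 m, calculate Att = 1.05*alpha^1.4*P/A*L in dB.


alpha^1.4 = 0.22^1.4 = 0.120058
Attenuation rate = 1.05 * alpha^1.4 * P / A
= 1.05 * 0.120058 * 3.34 / 0.598 = 0.704086 dB/m
Total Att = 0.704086 * 6.7 = 4.7174 dB


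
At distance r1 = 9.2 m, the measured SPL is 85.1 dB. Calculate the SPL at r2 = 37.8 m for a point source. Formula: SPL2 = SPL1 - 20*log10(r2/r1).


r2/r1 = 37.8/9.2 = 4.1087
Correction = 20*log10(4.1087) = 12.2741 dB
SPL2 = 85.1 - 12.2741 = 72.826 dB


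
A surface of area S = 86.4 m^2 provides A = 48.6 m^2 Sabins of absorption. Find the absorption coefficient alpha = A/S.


Absorption coefficient = absorbed power / incident power
alpha = A / S = 48.6 / 86.4 = 0.5625


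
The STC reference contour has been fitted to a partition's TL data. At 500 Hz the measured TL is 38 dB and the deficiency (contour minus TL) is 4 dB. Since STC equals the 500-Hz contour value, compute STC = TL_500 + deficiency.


By ASTM E413, STC = value of the fitted reference contour at 500 Hz.
Contour value at 500 Hz = TL_500 + deficiency = 38 + 4 = 42
STC = 42


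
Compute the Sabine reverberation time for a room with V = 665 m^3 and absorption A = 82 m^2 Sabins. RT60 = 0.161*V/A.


RT60 = 0.161 * 665 / 82 = 1.3057 s


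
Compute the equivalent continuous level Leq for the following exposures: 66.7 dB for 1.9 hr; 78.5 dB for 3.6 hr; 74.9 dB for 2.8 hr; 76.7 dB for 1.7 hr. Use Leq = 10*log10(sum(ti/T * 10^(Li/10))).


T_total = 1.9 + 3.6 + 2.8 + 1.7 = 10.0 hr
(1.9/10.0) * 10^(66.7/10) = 888697
(3.6/10.0) * 10^(78.5/10) = 2.5486e+07
(2.8/10.0) * 10^(74.9/10) = 8.65283e+06
(1.7/10.0) * 10^(76.7/10) = 7.9515e+06
Sum = 888697 + 2.5486e+07 + 8.65283e+06 + 7.9515e+06 = 4.2979e+07
Leq = 10*log10(4.2979e+07) = 76.333 dB


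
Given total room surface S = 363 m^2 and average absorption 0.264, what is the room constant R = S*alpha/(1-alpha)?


R = 363 * 0.264 / (1 - 0.264) = 130.21 m^2


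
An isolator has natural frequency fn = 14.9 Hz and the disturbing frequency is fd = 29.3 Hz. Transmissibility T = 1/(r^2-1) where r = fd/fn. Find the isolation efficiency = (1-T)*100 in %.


r = 29.3 / 14.9 = 1.96644
r^2 - 1 = 1.96644^2 - 1 = 2.86689
T = 1/2.86689 = 0.34881
Efficiency = (1 - 0.34881)*100 = 65.119 %


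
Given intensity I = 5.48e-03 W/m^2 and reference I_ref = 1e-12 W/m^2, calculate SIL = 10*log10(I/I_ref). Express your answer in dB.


I / I_ref = 5.48e-03 / 1e-12 = 5.48e+09
SIL = 10 * log10(5.48e+09) = 97.388 dB


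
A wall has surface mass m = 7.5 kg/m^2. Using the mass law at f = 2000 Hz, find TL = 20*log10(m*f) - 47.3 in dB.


m * f = 7.5 * 2000 = 15000
20*log10(15000) = 83.5218 dB
TL = 83.5218 - 47.3 = 36.222 dB


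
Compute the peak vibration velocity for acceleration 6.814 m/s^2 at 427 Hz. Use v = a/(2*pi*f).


omega = 2*pi*f = 2*pi*427 = 2682.92 rad/s
v = a / omega = 6.814 / 2682.92 = 0.0025398 m/s


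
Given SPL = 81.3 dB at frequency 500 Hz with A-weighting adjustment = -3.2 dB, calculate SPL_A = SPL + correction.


A-weighting table: 500 Hz -> -3.2 dB correction
SPL_A = SPL + correction = 81.3 + (-3.2) = 78.1 dBA


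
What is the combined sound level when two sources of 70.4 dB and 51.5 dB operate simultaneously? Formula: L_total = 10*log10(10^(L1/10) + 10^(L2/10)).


10^(70.4/10) = 1.09648e+07
10^(51.5/10) = 141254
Sum = 1.09648e+07 + 141254 = 1.11061e+07
L_total = 10*log10(1.11061e+07) = 70.456 dB


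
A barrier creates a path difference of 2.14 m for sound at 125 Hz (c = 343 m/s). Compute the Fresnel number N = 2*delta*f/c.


N = 2*delta*f/c = 2*delta/lambda, where lambda = c/f
lambda = 343 / 125 = 2.744 m
N = 2 * 2.14 / 2.744 = 1.5598


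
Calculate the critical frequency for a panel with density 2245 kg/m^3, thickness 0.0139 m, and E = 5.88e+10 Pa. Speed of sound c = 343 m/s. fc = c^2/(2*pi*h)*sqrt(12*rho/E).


12*rho/E = 12*2245/5.88e+10 = 4.58163e-07
sqrt(12*rho/E) = sqrt(4.58163e-07) = 0.000676877
c^2/(2*pi*h) = 343^2/(2*pi*0.0139) = 1.34708e+06
fc = 1.34708e+06 * 0.000676877 = 911.81 Hz


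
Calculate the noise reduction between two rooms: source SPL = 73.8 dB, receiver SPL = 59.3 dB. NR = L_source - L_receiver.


NR = L_source - L_receiver (difference between source and receiving room levels)
NR = 73.8 - 59.3 = 14.5 dB


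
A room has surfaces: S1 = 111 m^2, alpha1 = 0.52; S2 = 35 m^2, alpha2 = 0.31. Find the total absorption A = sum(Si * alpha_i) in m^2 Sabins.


111 * 0.52 = 57.72
35 * 0.31 = 10.85
A_total = 57.72 + 10.85 = 68.57 m^2


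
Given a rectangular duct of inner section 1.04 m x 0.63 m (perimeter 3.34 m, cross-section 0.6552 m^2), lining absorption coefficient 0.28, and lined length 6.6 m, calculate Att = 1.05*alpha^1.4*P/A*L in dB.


alpha^1.4 = 0.28^1.4 = 0.168276
Attenuation rate = 1.05 * alpha^1.4 * P / A
= 1.05 * 0.168276 * 3.34 / 0.6552 = 0.900708 dB/m
Total Att = 0.900708 * 6.6 = 5.9447 dB


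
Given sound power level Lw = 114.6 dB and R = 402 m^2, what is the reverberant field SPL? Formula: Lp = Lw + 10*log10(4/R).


4/R = 4/402 = 0.00995025
Lp = 114.6 + 10*log10(0.00995025) = 94.578 dB


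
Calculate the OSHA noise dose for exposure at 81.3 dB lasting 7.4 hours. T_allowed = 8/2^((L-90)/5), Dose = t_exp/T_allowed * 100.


T_allowed = 8 / 2^((81.3 - 90)/5) = 26.7228 hr
Dose = 7.4 / 26.7228 * 100 = 27.692 %


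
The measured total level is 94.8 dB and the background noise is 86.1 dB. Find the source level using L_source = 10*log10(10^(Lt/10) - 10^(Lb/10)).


10^(94.8/10) = 3.01995e+09
10^(86.1/10) = 4.0738e+08
Difference = 3.01995e+09 - 4.0738e+08 = 2.61257e+09
L_source = 10*log10(2.61257e+09) = 94.171 dB


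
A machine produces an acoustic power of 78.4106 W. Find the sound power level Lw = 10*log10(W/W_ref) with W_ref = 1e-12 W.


W / W_ref = 78.4106 / 1e-12 = 7.84106e+13
Lw = 10 * log10(7.84106e+13) = 138.94 dB


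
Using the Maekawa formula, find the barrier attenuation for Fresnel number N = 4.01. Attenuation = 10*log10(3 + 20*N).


3 + 20*N = 3 + 20*4.01 = 83.2
Att = 10*log10(83.2) = 19.201 dB


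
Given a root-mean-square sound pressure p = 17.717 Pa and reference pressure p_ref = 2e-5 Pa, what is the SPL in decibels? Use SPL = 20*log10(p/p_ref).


p / p_ref = 17.717 / 2e-5 = 885850
SPL = 20 * log10(885850) = 118.95 dB


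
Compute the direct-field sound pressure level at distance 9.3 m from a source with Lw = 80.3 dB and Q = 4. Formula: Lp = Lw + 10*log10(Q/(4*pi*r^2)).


4*pi*r^2 = 4*pi*9.3^2 = 1086.87 m^2
Q / (4*pi*r^2) = 4 / 1086.87 = 0.00368029
Lp = 80.3 + 10*log10(0.00368029) = 55.959 dB


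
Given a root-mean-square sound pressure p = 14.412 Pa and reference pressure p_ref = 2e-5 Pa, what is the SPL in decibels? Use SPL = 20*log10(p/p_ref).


p / p_ref = 14.412 / 2e-5 = 720600
SPL = 20 * log10(720600) = 117.15 dB


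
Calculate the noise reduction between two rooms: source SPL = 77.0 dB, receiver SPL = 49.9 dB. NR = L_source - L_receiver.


NR = L_source - L_receiver (difference between source and receiving room levels)
NR = 77.0 - 49.9 = 27.1 dB


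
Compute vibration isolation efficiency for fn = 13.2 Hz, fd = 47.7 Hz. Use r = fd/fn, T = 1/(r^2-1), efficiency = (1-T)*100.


r = 47.7 / 13.2 = 3.61364
r^2 - 1 = 3.61364^2 - 1 = 12.0584
T = 1/12.0584 = 0.0829297
Efficiency = (1 - 0.0829297)*100 = 91.707 %


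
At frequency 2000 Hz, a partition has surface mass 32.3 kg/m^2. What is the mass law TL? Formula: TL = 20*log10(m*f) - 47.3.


m * f = 32.3 * 2000 = 64600
20*log10(64600) = 96.2047 dB
TL = 96.2047 - 47.3 = 48.905 dB


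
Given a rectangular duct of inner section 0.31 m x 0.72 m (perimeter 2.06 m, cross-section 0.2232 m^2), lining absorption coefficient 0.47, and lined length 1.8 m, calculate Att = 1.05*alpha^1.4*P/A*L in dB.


alpha^1.4 = 0.47^1.4 = 0.347486
Attenuation rate = 1.05 * alpha^1.4 * P / A
= 1.05 * 0.347486 * 2.06 / 0.2232 = 3.36744 dB/m
Total Att = 3.36744 * 1.8 = 6.0614 dB


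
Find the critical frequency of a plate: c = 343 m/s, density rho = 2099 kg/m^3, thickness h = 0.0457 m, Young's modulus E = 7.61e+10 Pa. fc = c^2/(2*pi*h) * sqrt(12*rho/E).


12*rho/E = 12*2099/7.61e+10 = 3.30986e-07
sqrt(12*rho/E) = sqrt(3.30986e-07) = 0.000575314
c^2/(2*pi*h) = 343^2/(2*pi*0.0457) = 409725
fc = 409725 * 0.000575314 = 235.72 Hz


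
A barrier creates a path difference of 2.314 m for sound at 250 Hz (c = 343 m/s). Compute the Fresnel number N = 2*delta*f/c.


N = 2*delta*f/c = 2*delta/lambda, where lambda = c/f
lambda = 343 / 250 = 1.372 m
N = 2 * 2.314 / 1.372 = 3.3732


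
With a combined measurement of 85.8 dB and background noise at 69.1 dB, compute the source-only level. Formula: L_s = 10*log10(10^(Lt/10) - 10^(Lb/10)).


10^(85.8/10) = 3.80189e+08
10^(69.1/10) = 8.12831e+06
Difference = 3.80189e+08 - 8.12831e+06 = 3.72061e+08
L_source = 10*log10(3.72061e+08) = 85.706 dB


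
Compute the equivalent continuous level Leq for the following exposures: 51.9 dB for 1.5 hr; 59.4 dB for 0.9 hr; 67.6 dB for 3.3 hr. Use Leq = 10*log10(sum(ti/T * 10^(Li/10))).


T_total = 1.5 + 0.9 + 3.3 = 5.7 hr
(1.5/5.7) * 10^(51.9/10) = 40758.3
(0.9/5.7) * 10^(59.4/10) = 137521
(3.3/5.7) * 10^(67.6/10) = 3.33149e+06
Sum = 40758.3 + 137521 + 3.33149e+06 = 3.50977e+06
Leq = 10*log10(3.50977e+06) = 65.453 dB


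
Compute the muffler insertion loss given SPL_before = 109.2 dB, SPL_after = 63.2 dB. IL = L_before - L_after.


Insertion loss = SPL without muffler - SPL with muffler
IL = 109.2 - 63.2 = 46 dB


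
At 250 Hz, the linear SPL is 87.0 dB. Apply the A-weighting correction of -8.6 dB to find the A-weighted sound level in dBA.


A-weighting table: 250 Hz -> -8.6 dB correction
SPL_A = SPL + correction = 87.0 + (-8.6) = 78.4 dBA


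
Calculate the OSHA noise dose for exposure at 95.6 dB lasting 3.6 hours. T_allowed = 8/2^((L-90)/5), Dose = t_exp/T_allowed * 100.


T_allowed = 8 / 2^((95.6 - 90)/5) = 3.68075 hr
Dose = 3.6 / 3.68075 * 100 = 97.806 %


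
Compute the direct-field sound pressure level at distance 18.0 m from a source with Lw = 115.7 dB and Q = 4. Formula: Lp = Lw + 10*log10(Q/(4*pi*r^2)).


4*pi*r^2 = 4*pi*18.0^2 = 4071.5 m^2
Q / (4*pi*r^2) = 4 / 4071.5 = 0.000982439
Lp = 115.7 + 10*log10(0.000982439) = 85.623 dB


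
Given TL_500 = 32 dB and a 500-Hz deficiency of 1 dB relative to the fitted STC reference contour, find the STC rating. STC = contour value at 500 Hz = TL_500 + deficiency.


By ASTM E413, STC = value of the fitted reference contour at 500 Hz.
Contour value at 500 Hz = TL_500 + deficiency = 32 + 1 = 33
STC = 33


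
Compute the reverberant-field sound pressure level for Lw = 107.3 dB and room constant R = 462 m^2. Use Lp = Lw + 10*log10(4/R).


4/R = 4/462 = 0.00865801
Lp = 107.3 + 10*log10(0.00865801) = 86.674 dB


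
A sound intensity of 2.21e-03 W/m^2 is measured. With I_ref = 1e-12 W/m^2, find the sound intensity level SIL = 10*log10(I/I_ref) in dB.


I / I_ref = 2.21e-03 / 1e-12 = 2.21e+09
SIL = 10 * log10(2.21e+09) = 93.444 dB


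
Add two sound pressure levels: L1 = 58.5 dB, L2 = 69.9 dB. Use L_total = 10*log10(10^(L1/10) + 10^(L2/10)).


10^(58.5/10) = 707946
10^(69.9/10) = 9.77237e+06
Sum = 707946 + 9.77237e+06 = 1.04803e+07
L_total = 10*log10(1.04803e+07) = 70.204 dB


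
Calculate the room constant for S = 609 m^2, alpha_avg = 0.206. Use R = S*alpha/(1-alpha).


R = 609 * 0.206 / (1 - 0.206) = 158 m^2


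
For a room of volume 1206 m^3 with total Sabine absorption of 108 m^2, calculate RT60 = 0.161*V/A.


RT60 = 0.161 * 1206 / 108 = 1.7978 s


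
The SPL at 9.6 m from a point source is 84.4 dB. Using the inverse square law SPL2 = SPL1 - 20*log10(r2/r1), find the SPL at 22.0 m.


r2/r1 = 22.0/9.6 = 2.29167
Correction = 20*log10(2.29167) = 7.20304 dB
SPL2 = 84.4 - 7.20304 = 77.197 dB


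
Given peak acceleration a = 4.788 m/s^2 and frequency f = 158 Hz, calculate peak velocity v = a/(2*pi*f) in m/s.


omega = 2*pi*f = 2*pi*158 = 992.743 rad/s
v = a / omega = 4.788 / 992.743 = 0.004823 m/s


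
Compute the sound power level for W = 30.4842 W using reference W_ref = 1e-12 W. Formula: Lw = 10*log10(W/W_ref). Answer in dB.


W / W_ref = 30.4842 / 1e-12 = 3.04842e+13
Lw = 10 * log10(3.04842e+13) = 134.84 dB


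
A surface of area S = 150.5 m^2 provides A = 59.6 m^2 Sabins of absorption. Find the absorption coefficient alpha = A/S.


Absorption coefficient = absorbed power / incident power
alpha = A / S = 59.6 / 150.5 = 0.39601


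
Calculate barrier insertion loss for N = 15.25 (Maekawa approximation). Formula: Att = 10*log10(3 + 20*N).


3 + 20*N = 3 + 20*15.25 = 308
Att = 10*log10(308) = 24.886 dB


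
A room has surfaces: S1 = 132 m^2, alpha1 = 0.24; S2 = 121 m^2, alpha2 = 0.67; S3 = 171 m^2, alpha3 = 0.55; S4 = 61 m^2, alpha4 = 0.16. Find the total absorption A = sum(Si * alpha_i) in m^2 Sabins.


132 * 0.24 = 31.68
121 * 0.67 = 81.07
171 * 0.55 = 94.05
61 * 0.16 = 9.76
A_total = 31.68 + 81.07 + 94.05 + 9.76 = 216.56 m^2


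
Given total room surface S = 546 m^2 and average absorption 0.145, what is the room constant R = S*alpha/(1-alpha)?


R = 546 * 0.145 / (1 - 0.145) = 92.596 m^2


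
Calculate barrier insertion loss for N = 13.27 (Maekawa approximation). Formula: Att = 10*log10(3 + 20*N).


3 + 20*N = 3 + 20*13.27 = 268.4
Att = 10*log10(268.4) = 24.288 dB


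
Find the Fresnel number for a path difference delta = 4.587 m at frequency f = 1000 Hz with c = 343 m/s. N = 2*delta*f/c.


N = 2*delta*f/c = 2*delta/lambda, where lambda = c/f
lambda = 343 / 1000 = 0.343 m
N = 2 * 4.587 / 0.343 = 26.746


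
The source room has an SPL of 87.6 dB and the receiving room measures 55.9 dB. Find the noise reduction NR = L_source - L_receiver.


NR = L_source - L_receiver (difference between source and receiving room levels)
NR = 87.6 - 55.9 = 31.7 dB


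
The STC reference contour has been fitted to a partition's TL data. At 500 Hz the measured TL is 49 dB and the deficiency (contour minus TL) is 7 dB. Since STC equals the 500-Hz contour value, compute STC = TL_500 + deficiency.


By ASTM E413, STC = value of the fitted reference contour at 500 Hz.
Contour value at 500 Hz = TL_500 + deficiency = 49 + 7 = 56
STC = 56


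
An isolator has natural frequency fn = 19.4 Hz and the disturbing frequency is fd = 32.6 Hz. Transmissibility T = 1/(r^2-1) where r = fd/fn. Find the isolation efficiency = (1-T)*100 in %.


r = 32.6 / 19.4 = 1.68041
r^2 - 1 = 1.68041^2 - 1 = 1.82378
T = 1/1.82378 = 0.548312
Efficiency = (1 - 0.548312)*100 = 45.169 %


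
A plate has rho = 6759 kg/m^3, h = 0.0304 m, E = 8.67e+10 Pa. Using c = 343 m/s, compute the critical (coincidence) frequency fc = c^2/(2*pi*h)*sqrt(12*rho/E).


12*rho/E = 12*6759/8.67e+10 = 9.35502e-07
sqrt(12*rho/E) = sqrt(9.35502e-07) = 0.000967214
c^2/(2*pi*h) = 343^2/(2*pi*0.0304) = 615935
fc = 615935 * 0.000967214 = 595.74 Hz


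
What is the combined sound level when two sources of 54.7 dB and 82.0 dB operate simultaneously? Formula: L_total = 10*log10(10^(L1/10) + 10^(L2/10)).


10^(54.7/10) = 295121
10^(82.0/10) = 1.58489e+08
Sum = 295121 + 1.58489e+08 = 1.58784e+08
L_total = 10*log10(1.58784e+08) = 82.008 dB


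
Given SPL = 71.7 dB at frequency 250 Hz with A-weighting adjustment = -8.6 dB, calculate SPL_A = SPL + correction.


A-weighting table: 250 Hz -> -8.6 dB correction
SPL_A = SPL + correction = 71.7 + (-8.6) = 63.1 dBA


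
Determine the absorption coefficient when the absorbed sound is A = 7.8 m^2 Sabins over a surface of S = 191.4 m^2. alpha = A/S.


Absorption coefficient = absorbed power / incident power
alpha = A / S = 7.8 / 191.4 = 0.040752


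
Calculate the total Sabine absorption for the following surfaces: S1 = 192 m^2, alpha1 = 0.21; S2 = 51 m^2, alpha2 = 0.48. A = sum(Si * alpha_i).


192 * 0.21 = 40.32
51 * 0.48 = 24.48
A_total = 40.32 + 24.48 = 64.8 m^2


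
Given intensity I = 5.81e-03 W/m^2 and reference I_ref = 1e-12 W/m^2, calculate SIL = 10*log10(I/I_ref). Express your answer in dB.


I / I_ref = 5.81e-03 / 1e-12 = 5.81e+09
SIL = 10 * log10(5.81e+09) = 97.642 dB


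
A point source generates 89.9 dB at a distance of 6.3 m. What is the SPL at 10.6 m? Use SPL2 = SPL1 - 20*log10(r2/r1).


r2/r1 = 10.6/6.3 = 1.68254
Correction = 20*log10(1.68254) = 4.51931 dB
SPL2 = 89.9 - 4.51931 = 85.381 dB


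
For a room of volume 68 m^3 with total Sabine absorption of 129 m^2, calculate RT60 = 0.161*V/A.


RT60 = 0.161 * 68 / 129 = 0.084868 s


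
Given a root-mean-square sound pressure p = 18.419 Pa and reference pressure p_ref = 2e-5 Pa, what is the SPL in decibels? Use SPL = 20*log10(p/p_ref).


p / p_ref = 18.419 / 2e-5 = 920950
SPL = 20 * log10(920950) = 119.28 dB


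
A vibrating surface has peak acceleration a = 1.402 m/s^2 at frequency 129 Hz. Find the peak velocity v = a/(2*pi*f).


omega = 2*pi*f = 2*pi*129 = 810.531 rad/s
v = a / omega = 1.402 / 810.531 = 0.0017297 m/s


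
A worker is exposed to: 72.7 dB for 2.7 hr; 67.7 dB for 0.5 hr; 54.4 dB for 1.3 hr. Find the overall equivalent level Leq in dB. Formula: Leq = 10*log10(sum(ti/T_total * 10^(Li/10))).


T_total = 2.7 + 0.5 + 1.3 = 4.5 hr
(2.7/4.5) * 10^(72.7/10) = 1.11725e+07
(0.5/4.5) * 10^(67.7/10) = 654271
(1.3/4.5) * 10^(54.4/10) = 79566.6
Sum = 1.11725e+07 + 654271 + 79566.6 = 1.19063e+07
Leq = 10*log10(1.19063e+07) = 70.758 dB


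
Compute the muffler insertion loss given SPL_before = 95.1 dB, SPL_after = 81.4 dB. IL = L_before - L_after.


Insertion loss = SPL without muffler - SPL with muffler
IL = 95.1 - 81.4 = 13.7 dB


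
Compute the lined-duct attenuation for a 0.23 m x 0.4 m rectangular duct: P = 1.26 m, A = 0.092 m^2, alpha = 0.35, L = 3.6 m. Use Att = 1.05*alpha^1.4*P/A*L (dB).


alpha^1.4 = 0.35^1.4 = 0.229983
Attenuation rate = 1.05 * alpha^1.4 * P / A
= 1.05 * 0.229983 * 1.26 / 0.092 = 3.30726 dB/m
Total Att = 3.30726 * 3.6 = 11.906 dB


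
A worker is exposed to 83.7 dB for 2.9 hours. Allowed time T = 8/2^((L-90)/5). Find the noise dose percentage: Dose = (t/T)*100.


T_allowed = 8 / 2^((83.7 - 90)/5) = 19.1597 hr
Dose = 2.9 / 19.1597 * 100 = 15.136 %


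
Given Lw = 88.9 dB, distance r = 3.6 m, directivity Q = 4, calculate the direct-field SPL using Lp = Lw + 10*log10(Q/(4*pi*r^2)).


4*pi*r^2 = 4*pi*3.6^2 = 162.86 m^2
Q / (4*pi*r^2) = 4 / 162.86 = 0.024561
Lp = 88.9 + 10*log10(0.024561) = 72.802 dB
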